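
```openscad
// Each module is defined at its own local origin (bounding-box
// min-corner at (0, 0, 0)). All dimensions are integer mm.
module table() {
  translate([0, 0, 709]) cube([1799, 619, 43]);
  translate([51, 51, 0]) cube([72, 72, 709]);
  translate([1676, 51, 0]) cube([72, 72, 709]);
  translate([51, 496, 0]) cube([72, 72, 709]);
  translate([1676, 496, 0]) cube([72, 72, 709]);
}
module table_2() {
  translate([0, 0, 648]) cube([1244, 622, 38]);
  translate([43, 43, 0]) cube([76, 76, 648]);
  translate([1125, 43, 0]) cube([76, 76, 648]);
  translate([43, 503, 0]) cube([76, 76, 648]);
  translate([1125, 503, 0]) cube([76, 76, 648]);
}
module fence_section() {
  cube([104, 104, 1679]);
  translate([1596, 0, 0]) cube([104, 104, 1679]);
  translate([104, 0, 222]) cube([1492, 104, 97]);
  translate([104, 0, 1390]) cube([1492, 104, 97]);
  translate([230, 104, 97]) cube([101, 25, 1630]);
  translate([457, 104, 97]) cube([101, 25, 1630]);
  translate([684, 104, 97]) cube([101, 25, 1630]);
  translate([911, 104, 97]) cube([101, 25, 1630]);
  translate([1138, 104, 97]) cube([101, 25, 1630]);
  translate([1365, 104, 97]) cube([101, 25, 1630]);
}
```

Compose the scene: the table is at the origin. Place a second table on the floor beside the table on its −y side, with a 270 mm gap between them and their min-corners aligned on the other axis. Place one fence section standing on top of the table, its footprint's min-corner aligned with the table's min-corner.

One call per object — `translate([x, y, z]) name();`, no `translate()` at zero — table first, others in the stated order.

table();
translate([0, -892, 0]) table_2();
translate([0, 0, 752]) fence_section();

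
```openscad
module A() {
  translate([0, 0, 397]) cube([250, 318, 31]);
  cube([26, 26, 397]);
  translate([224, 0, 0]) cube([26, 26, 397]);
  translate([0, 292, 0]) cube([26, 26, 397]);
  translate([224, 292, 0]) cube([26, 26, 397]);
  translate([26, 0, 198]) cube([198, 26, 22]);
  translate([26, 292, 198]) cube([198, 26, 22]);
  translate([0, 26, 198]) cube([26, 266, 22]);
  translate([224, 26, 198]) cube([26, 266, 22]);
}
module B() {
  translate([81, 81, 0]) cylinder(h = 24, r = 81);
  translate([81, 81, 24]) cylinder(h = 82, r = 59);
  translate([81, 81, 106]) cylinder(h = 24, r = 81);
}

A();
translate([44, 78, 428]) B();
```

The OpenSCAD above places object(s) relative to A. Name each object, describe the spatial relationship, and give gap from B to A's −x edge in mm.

A is a stool. B is a spool. The spool is on top of the stool, centred. The gap from the spool to the stool's −x edge is 44 mm.

The spool's min-x is at 44; the stool's min-x is 0; gap = 44 mm.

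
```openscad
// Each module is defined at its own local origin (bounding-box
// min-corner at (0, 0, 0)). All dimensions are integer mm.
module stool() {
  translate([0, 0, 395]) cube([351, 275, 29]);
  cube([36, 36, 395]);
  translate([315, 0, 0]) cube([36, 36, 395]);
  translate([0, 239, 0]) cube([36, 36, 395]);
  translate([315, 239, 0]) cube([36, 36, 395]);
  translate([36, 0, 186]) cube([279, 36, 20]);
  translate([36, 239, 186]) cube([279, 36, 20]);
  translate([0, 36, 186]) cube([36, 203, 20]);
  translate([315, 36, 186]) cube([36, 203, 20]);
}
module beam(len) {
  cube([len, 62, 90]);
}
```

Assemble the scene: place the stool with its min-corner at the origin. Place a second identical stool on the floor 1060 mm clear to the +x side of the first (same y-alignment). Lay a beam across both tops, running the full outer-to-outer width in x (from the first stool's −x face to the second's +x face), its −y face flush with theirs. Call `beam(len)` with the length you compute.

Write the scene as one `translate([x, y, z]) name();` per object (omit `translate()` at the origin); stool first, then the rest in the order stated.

stool();
translate([1411, 0, 0]) stool();
translate([0, 0, 424]) beam(1762);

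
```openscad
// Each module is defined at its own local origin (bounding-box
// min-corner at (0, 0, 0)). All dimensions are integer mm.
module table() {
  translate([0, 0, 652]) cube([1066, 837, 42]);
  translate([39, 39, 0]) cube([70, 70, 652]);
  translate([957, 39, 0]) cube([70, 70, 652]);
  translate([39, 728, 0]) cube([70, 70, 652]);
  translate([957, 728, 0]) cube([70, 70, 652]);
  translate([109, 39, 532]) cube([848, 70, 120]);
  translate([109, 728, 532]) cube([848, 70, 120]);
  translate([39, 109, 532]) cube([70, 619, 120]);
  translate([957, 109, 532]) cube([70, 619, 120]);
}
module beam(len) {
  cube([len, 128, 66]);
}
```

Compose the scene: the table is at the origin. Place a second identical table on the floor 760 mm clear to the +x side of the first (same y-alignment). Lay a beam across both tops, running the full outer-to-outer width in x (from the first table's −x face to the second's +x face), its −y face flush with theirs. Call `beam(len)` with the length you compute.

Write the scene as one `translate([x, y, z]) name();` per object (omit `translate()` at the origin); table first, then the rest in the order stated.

table();
translate([1826, 0, 0]) table();
translate([0, 0, 694]) beam(2892);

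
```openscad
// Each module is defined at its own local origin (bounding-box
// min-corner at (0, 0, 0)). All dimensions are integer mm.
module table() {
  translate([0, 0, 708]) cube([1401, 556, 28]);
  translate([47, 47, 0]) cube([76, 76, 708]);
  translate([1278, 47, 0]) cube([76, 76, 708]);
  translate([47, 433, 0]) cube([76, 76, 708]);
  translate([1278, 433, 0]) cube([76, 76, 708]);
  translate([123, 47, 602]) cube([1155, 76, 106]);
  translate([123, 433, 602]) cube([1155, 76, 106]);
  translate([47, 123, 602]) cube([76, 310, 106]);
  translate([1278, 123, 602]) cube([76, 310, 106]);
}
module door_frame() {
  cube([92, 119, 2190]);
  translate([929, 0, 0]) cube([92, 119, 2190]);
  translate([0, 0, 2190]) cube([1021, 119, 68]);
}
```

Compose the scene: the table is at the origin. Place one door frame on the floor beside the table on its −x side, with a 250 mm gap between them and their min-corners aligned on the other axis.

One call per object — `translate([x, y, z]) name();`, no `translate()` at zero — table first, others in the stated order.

table();
translate([-1271, 0, 0]) door_frame();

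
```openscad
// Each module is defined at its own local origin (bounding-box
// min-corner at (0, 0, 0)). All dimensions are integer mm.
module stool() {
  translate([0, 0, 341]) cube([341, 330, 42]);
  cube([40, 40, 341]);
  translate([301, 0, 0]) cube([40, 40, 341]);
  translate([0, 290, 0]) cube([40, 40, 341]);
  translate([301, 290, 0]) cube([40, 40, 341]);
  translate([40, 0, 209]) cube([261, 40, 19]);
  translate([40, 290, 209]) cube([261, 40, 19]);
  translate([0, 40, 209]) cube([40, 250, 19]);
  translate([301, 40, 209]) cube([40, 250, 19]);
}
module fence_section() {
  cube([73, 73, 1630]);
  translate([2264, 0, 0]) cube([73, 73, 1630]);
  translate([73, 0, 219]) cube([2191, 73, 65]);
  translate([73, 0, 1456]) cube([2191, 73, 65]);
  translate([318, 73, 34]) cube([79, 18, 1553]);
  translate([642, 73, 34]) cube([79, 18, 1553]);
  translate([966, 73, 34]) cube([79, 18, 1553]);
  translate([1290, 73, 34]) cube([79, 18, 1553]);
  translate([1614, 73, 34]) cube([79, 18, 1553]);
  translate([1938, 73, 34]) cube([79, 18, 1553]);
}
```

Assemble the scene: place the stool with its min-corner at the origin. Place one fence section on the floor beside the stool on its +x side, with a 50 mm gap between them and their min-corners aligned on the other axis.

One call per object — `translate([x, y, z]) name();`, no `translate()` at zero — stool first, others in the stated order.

stool();
translate([391, 0, 0]) fence_section();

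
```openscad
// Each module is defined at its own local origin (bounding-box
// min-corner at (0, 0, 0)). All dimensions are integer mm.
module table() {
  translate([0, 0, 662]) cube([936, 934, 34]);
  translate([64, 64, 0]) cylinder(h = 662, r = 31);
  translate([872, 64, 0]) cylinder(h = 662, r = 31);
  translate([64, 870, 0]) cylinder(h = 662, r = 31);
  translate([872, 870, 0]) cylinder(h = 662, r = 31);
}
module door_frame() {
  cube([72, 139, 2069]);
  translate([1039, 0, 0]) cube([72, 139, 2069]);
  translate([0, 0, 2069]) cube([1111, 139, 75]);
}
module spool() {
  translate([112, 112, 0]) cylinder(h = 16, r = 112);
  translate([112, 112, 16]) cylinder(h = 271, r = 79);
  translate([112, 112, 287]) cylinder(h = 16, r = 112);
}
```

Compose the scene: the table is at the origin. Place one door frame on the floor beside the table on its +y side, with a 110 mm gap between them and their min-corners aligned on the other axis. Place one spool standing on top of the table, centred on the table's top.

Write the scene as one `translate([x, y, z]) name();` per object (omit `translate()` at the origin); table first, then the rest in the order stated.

table();
translate([0, 1044, 0]) door_frame();
translate([356, 355, 696]) spool();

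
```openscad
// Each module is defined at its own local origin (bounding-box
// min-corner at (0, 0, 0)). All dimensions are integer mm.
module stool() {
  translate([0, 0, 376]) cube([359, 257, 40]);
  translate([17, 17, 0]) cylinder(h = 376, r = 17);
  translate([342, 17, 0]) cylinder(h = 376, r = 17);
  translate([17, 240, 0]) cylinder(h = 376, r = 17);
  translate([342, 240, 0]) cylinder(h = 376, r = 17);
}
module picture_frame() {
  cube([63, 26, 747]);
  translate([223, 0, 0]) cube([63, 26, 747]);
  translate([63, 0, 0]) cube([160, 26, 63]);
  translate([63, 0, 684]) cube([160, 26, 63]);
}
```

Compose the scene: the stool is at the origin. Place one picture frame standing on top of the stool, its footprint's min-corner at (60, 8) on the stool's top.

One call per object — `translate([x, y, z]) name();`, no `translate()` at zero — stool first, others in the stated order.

stool();
translate([60, 8, 416]) picture_frame();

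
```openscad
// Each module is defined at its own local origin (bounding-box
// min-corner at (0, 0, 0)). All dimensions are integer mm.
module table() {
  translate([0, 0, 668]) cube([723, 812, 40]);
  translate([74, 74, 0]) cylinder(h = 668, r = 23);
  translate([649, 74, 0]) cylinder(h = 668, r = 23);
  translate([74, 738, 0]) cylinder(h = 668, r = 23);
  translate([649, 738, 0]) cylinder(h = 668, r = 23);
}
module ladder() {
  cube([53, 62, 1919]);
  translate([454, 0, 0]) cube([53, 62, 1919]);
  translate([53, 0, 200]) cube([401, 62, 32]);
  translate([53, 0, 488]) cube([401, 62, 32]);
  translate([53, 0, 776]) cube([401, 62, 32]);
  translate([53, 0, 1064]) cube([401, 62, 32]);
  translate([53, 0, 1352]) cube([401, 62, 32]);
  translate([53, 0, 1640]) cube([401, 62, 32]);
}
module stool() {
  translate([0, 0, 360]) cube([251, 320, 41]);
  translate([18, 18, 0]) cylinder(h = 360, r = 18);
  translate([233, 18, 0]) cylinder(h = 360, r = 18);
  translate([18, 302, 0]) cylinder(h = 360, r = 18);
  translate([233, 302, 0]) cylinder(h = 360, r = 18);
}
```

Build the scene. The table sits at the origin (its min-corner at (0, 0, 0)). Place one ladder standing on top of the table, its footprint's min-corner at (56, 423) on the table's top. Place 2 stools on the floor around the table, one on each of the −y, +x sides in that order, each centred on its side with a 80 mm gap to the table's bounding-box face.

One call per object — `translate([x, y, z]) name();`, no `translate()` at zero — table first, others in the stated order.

table();
translate([56, 423, 708]) ladder();
translate([236, -400, 0]) stool();
translate([803, 246, 0]) stool();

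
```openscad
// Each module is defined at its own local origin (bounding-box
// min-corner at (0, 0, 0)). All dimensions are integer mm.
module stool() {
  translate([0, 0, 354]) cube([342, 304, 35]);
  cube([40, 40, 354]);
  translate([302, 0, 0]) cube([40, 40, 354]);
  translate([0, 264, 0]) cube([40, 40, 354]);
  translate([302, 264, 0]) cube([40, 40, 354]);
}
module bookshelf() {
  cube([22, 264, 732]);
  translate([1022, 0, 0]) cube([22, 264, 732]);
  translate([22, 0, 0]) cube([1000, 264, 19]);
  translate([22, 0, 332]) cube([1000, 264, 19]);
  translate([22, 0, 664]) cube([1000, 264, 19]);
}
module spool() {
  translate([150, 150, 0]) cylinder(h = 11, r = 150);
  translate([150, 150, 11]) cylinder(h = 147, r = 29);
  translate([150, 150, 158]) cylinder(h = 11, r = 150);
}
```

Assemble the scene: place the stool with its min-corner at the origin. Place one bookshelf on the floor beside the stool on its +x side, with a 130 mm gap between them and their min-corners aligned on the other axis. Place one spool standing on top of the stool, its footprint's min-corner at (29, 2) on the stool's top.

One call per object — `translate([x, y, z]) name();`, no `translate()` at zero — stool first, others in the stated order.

stool();
translate([472, 0, 0]) bookshelf();
translate([29, 2, 389]) spool();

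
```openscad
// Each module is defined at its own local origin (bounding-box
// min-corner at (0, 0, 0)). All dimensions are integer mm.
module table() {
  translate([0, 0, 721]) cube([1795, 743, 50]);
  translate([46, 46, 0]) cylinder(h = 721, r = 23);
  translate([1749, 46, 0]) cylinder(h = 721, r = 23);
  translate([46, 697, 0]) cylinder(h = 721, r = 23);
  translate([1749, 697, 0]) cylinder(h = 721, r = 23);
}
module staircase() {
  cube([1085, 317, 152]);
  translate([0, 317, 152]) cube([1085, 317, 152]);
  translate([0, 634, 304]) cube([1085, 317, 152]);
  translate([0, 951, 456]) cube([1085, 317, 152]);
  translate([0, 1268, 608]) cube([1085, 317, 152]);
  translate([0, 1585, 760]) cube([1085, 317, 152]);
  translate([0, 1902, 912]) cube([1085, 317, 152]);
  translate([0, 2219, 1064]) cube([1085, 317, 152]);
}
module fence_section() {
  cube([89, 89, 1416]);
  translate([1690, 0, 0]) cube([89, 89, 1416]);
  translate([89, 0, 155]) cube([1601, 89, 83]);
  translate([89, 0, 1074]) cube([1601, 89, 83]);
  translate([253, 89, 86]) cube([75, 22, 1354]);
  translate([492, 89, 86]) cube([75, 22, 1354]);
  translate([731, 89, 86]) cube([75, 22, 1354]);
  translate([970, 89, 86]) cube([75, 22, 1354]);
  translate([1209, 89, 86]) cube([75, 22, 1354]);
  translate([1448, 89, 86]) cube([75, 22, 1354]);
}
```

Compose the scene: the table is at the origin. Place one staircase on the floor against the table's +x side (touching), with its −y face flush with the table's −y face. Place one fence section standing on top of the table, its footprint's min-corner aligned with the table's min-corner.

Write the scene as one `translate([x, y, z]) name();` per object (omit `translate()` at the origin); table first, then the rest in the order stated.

table();
translate([1795, 0, 0]) staircase();
translate([0, 0, 771]) fence_section();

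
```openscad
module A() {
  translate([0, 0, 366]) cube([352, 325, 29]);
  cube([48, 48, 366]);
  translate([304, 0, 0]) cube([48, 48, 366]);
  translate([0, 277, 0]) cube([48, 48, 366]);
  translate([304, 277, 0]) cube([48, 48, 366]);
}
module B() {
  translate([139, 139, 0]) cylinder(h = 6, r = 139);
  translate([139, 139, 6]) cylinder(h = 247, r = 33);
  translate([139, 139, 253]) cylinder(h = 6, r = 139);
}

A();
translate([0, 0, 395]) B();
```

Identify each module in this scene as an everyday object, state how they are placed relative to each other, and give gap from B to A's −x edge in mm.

The spool's min-x is at 0; the stool's min-x is 0; gap = 0 mm.

A is a stool. B is a spool. The spool is on top of the stool. The gap from the spool to the stool's −x edge is 0 mm.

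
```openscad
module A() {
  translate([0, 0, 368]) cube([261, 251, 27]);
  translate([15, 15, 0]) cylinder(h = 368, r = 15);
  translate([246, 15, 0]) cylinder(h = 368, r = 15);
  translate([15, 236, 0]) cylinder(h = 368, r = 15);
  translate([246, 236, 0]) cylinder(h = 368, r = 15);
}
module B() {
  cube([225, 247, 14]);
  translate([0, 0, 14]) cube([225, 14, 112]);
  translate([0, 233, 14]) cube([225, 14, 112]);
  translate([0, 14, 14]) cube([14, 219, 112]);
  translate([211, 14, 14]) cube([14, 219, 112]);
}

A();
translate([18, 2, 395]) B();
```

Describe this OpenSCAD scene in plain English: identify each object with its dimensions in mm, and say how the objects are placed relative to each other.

A is a four-legged stool. The seat is a 261×251×27 mm slab whose top surface is at z = 395 mm; four round legs, each 30 mm in diameter, run from the floor (z = 0) to the underside of the seat, each leg's axis is inset half a diameter from the nearest pair of seat edges (so the leg's bounding box is flush with the corner).

B is an open-topped rectangular box: outside dimensions 225×247×126 mm, with a uniform wall and base thickness of 14 mm. The base is a full 225×247 slab on the floor; four walls sit on top of the base. The front and back walls (the −y and +y sides) span the full width; the two side walls fit between them.

The open box is on top of the stool, centred.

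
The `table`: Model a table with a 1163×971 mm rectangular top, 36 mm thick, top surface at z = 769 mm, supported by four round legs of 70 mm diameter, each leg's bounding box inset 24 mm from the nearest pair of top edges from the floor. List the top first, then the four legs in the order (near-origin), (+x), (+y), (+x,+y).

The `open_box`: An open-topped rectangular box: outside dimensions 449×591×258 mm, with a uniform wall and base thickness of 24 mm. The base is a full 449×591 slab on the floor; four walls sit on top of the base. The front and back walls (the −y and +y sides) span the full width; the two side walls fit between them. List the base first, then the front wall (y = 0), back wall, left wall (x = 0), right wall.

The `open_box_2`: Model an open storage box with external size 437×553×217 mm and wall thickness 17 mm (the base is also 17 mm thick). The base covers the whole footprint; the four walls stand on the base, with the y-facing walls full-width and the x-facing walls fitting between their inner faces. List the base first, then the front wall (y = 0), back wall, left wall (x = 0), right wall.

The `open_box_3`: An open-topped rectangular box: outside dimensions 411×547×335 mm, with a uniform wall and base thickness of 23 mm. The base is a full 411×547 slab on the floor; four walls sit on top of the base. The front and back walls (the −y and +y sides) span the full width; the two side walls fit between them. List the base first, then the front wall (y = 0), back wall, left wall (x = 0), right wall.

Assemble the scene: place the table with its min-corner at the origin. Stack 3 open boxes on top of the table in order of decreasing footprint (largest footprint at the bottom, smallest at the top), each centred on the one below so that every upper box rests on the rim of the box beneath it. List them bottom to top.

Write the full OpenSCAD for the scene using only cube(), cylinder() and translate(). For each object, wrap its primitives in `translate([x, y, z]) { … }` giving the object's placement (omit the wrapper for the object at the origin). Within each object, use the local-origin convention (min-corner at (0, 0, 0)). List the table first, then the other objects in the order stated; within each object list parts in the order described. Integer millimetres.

translate([0, 0, 733]) cube([1163, 971, 36]);
translate([59, 59, 0]) cylinder(h = 733, r = 35);
translate([1104, 59, 0]) cylinder(h = 733, r = 35);
translate([59, 912, 0]) cylinder(h = 733, r = 35);
translate([1104, 912, 0]) cylinder(h = 733, r = 35);
translate([357, 190, 769]) {
  cube([449, 591, 24]);
  translate([0, 0, 24]) cube([449, 24, 234]);
  translate([0, 567, 24]) cube([449, 24, 234]);
  translate([0, 24, 24]) cube([24, 543, 234]);
  translate([425, 24, 24]) cube([24, 543, 234]);
}
translate([363, 209, 1027]) {
  cube([437, 553, 17]);
  translate([0, 0, 17]) cube([437, 17, 200]);
  translate([0, 536, 17]) cube([437, 17, 200]);
  translate([0, 17, 17]) cube([17, 519, 200]);
  translate([420, 17, 17]) cube([17, 519, 200]);
}
translate([376, 212, 1244]) {
  cube([411, 547, 23]);
  translate([0, 0, 23]) cube([411, 23, 312]);
  translate([0, 524, 23]) cube([411, 23, 312]);
  translate([0, 23, 23]) cube([23, 501, 312]);
  translate([388, 23, 23]) cube([23, 501, 312]);
}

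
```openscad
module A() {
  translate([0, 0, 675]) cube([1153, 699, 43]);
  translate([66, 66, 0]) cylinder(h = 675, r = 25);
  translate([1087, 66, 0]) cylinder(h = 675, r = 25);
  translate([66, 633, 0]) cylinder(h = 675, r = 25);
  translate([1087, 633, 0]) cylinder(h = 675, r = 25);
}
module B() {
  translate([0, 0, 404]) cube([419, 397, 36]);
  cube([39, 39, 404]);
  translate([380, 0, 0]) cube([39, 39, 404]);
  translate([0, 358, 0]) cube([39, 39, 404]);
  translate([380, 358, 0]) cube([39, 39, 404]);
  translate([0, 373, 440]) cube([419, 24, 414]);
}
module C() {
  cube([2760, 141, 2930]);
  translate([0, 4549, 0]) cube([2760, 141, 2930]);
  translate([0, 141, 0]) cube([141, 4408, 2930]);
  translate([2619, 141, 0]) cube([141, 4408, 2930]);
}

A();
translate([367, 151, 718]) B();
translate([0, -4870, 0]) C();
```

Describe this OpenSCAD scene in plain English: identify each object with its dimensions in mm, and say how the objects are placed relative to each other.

A is a table: top 1153 mm (x) × 699 mm (y), 43 mm thick, upper face at z = 718 mm, on four round legs of 50 mm diameter, each leg's bounding box inset 41 mm from the nearest pair of top edges, running from z = 0 to the bottom of the top.

B is a chair. The seat is a 419×397×36 mm slab with its top at z = 440 mm, on four 39×39 mm corner legs (flush with the seat edges, standing on z = 0). A flat backrest 24 mm thick, 414 mm tall, spans the full seat width and rises from the seat top along its +y edge, rear face flush with the rear of the seat.

C is a box-shaped house frame (walls only): outside footprint 2760×4690 mm, wall height 2930 mm, wall thickness 141 mm. The two y-facing walls run the full x-width; the two x-facing walls fit between the inner faces of the y-facing walls.

The chair is on top of the table, centred. The house frame is on the floor beside the table on its −y side.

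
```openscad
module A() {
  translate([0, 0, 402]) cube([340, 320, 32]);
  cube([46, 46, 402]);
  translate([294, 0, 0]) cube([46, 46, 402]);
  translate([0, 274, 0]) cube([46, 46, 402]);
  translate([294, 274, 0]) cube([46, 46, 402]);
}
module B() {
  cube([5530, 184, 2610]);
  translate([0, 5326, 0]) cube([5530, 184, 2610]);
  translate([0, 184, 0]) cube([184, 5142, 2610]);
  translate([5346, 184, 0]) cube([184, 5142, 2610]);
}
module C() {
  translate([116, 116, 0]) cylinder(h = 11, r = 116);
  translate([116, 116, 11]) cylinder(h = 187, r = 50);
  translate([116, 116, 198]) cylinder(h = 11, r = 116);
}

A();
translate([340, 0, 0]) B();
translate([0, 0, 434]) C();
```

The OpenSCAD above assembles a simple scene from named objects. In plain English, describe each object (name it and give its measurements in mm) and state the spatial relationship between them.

A is a four-legged stool. The seat is 340×320 mm, 32 mm thick, top at z = 434 mm. It stands on four square legs, each 46×46 mm in cross-section, from z = 0 to the seat underside, each flush with a corner of the seat.

B is the wall frame of a small rectangular building: four walls, each 2610 mm tall and 184 mm thick, enclosing a footprint 5530 mm (x) by 5510 mm (y) outside-to-outside, with no floor or roof. The front and back walls (the −y and +y sides) span the full width; the two side walls fit between them.

C is a spool: two coaxial disc flanges of radius 116 mm and thickness 11 mm, joined by a core cylinder of radius 50 mm and height 187 mm. The lower flange rests on z = 0 and the three cylinders share a vertical axis.

The house frame is against the stool's +x side, with their −y faces flush. The spool is on top of the stool.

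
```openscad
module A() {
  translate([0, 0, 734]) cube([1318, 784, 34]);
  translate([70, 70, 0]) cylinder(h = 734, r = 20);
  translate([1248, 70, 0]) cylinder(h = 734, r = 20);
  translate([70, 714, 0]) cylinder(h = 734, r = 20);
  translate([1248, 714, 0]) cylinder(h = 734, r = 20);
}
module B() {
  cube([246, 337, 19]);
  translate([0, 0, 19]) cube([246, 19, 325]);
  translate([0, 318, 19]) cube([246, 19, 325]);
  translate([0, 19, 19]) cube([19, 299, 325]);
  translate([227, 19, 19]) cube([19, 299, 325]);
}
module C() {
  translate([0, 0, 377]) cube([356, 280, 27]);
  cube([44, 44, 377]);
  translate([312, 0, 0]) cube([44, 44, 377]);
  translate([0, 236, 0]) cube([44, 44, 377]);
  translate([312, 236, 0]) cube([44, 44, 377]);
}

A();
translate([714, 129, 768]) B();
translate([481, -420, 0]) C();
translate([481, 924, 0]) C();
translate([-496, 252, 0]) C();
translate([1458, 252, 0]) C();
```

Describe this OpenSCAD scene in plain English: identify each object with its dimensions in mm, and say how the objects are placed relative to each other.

A is a table with a 1318×784 mm rectangular top, 34 mm thick, top surface at z = 768 mm, supported by four round legs of 40 mm diameter, each leg's bounding box inset 50 mm from the nearest pair of top edges, running from the floor.

B is an open-topped rectangular box: outside dimensions 246×337×344 mm, with a uniform wall and base thickness of 19 mm. The base is a full 246×337 slab on the floor; four walls sit on top of the base. The front and back walls (the −y and +y sides) span the full width; the two side walls fit between them.

C is a simple wooden stool: a rectangular seat 356 mm (x) by 280 mm (y), 27 mm thick, top face at z = 404 mm, on four square legs, each 44×44 mm in cross-section. The legs rest on z = 0, each flush with a corner of the seat.

The open box is on top of the table. Four stools sit around the table at the −y, +y, −x, +x sides.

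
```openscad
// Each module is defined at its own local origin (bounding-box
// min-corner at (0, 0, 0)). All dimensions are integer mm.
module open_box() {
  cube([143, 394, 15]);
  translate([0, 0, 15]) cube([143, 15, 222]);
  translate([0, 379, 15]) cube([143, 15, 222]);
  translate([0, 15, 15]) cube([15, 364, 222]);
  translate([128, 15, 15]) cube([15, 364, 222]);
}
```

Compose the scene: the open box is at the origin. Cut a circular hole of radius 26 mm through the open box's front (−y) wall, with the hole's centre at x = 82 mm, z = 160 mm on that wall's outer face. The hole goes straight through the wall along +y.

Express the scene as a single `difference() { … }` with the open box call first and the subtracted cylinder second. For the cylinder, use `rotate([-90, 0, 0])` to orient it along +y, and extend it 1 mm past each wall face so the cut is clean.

difference() {
  open_box();
  translate([82, -1, 160]) rotate([-90, 0, 0]) cylinder(h = 17, r = 26);
}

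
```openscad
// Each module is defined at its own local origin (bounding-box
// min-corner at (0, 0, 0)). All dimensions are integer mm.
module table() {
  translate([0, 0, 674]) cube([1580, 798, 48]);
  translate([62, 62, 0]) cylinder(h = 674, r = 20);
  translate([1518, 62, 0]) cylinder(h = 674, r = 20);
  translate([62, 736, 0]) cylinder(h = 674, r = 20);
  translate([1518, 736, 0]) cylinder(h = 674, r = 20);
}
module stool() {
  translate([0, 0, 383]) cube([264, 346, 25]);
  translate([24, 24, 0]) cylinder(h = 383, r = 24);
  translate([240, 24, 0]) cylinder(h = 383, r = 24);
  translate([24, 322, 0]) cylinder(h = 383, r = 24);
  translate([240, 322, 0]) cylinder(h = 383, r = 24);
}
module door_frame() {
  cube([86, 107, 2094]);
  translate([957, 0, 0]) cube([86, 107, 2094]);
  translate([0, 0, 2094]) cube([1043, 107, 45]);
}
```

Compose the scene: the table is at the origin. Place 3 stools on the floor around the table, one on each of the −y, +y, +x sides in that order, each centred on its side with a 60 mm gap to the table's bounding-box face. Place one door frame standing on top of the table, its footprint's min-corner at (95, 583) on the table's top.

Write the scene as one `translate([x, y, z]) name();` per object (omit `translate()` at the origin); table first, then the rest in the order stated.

table();
translate([658, -406, 0]) stool();
translate([658, 858, 0]) stool();
translate([1640, 226, 0]) stool();
translate([95, 583, 722]) door_frame();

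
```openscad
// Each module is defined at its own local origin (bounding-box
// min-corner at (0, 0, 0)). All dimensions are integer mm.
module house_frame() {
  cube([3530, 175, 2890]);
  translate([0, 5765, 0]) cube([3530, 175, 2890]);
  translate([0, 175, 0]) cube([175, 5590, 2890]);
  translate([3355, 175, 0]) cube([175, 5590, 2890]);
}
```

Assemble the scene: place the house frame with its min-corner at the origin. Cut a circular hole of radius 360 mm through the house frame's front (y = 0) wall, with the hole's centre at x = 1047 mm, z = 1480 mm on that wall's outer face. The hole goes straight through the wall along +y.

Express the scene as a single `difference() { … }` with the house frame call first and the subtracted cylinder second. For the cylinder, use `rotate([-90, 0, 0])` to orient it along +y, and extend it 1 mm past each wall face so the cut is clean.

difference() {
  house_frame();
  translate([1047, -1, 1480]) rotate([-90, 0, 0]) cylinder(h = 177, r = 360);
}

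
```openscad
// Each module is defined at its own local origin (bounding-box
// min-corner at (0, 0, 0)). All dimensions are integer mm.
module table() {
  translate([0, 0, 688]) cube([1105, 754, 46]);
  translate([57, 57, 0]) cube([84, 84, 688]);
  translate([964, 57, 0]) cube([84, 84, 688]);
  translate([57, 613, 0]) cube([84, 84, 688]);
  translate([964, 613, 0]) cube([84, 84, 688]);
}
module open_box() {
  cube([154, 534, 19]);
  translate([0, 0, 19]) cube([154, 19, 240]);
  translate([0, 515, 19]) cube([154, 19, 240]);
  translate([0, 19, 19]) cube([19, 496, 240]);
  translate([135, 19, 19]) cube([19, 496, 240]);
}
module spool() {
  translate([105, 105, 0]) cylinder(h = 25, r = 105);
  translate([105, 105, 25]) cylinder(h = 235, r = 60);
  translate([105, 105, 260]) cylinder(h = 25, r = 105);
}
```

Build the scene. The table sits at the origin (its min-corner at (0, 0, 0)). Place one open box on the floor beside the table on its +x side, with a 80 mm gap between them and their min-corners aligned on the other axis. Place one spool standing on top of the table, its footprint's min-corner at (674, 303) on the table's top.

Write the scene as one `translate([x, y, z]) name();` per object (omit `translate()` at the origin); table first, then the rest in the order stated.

table();
translate([1185, 0, 0]) open_box();
translate([674, 303, 734]) spool();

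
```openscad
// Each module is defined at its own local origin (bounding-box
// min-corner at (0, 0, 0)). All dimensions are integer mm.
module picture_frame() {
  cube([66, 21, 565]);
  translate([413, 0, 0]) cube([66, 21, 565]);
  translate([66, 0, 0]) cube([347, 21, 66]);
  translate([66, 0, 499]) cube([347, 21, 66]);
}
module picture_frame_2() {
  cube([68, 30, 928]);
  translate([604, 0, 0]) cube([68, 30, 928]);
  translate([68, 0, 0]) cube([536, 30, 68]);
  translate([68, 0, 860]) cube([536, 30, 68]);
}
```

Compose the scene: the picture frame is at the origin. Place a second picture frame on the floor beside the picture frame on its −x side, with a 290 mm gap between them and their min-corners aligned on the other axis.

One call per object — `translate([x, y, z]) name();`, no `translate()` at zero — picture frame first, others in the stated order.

picture_frame();
translate([-962, 0, 0]) picture_frame_2();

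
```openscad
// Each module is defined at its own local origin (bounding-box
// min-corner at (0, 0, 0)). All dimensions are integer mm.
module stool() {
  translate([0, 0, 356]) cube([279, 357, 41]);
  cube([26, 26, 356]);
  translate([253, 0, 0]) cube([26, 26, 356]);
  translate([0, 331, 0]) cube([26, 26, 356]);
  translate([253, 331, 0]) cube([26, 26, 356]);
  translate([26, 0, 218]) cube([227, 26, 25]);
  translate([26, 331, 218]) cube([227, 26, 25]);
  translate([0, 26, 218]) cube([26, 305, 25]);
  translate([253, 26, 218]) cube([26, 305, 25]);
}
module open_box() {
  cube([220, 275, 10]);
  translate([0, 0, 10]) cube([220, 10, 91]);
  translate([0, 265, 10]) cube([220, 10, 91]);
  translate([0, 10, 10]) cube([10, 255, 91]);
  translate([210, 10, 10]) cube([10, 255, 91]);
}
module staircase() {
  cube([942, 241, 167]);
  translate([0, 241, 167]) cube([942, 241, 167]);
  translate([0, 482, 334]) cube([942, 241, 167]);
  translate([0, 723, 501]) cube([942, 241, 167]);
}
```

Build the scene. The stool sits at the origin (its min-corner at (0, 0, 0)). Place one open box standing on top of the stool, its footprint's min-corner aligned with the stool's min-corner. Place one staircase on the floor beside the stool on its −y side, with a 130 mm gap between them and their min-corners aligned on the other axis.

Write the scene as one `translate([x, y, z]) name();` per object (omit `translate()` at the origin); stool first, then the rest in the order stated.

stool();
translate([0, 0, 397]) open_box();
translate([0, -1094, 0]) staircase();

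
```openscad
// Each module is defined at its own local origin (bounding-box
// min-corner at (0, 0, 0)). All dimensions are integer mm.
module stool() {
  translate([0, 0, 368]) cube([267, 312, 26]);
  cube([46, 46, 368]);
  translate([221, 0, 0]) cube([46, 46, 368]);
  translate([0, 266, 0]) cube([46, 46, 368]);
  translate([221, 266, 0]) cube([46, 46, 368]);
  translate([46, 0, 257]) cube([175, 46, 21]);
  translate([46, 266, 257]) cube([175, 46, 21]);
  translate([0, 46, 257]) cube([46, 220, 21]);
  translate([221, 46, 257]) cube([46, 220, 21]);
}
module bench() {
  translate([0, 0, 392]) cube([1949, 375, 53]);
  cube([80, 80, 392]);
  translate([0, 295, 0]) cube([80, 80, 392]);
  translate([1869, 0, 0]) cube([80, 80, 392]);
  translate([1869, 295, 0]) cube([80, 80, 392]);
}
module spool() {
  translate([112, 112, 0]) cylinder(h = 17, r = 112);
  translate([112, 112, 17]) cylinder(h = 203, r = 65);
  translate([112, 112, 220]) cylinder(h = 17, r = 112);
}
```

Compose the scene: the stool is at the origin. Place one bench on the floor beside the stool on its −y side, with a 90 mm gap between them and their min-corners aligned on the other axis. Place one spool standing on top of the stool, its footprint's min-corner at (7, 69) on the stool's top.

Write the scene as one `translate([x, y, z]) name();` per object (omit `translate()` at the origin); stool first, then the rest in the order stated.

stool();
translate([0, -465, 0]) bench();
translate([7, 69, 394]) spool();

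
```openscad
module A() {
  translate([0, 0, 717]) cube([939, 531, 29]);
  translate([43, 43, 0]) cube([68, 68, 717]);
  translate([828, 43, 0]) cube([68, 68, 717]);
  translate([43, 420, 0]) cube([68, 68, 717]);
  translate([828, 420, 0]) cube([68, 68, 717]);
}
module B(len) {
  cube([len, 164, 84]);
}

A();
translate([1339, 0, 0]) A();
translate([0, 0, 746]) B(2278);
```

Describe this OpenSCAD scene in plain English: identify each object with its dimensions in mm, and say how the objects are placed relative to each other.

A is a table with a 939×531 mm rectangular top, 29 mm thick, top surface at z = 746 mm, supported by four 68×68 mm square legs, each inset 43 mm from the nearest pair of top edges, running from the floor.

B is a rectangular beam 2278 mm long (x), 164 mm deep (y), 84 mm thick (z).

The beam spans the tops of two tables placed 400 mm apart, resting at z = 746 mm.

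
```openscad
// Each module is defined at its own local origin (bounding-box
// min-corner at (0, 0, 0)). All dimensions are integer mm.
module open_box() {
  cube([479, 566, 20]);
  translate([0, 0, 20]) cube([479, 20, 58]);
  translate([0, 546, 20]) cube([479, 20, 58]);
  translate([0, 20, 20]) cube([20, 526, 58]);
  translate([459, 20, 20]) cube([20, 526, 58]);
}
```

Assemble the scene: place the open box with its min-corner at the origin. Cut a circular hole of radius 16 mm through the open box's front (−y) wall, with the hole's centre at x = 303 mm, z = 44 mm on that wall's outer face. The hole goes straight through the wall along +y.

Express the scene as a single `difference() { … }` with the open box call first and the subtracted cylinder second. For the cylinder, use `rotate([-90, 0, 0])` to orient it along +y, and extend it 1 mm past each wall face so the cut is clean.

difference() {
  open_box();
  translate([303, -1, 44]) rotate([-90, 0, 0]) cylinder(h = 22, r = 16);
}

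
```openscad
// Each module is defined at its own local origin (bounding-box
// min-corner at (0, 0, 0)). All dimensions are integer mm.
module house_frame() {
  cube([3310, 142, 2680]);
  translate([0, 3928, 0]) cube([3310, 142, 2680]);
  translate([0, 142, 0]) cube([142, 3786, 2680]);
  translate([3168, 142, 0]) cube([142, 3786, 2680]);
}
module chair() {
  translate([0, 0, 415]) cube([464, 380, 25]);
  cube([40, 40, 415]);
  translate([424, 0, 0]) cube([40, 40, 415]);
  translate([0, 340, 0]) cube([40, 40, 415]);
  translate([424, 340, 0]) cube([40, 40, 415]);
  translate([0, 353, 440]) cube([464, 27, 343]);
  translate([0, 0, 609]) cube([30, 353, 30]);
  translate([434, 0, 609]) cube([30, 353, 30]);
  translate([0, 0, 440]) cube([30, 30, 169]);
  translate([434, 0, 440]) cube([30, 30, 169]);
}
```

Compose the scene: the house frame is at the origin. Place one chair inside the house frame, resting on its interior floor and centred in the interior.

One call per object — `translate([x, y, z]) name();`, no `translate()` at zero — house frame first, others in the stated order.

house_frame();
translate([1423, 1845, 0]) chair();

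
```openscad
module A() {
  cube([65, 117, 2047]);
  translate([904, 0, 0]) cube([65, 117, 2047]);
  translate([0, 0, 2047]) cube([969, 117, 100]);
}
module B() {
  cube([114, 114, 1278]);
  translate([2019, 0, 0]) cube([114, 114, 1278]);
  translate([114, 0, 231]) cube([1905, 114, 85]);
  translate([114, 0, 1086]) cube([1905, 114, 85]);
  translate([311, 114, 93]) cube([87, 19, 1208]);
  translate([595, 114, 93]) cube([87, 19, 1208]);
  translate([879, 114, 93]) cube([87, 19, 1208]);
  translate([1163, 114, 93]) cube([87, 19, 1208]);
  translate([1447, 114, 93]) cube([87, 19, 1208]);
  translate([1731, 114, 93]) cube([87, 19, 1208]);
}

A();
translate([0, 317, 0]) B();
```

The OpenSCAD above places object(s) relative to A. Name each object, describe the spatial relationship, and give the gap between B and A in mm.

The fence section's nearest face is 200 mm from the door frame's +y face.

A is a door frame. B is a fence section. The fence section is on the floor beside the door frame on its +y side. The gap between the fence section and the door frame is 200 mm.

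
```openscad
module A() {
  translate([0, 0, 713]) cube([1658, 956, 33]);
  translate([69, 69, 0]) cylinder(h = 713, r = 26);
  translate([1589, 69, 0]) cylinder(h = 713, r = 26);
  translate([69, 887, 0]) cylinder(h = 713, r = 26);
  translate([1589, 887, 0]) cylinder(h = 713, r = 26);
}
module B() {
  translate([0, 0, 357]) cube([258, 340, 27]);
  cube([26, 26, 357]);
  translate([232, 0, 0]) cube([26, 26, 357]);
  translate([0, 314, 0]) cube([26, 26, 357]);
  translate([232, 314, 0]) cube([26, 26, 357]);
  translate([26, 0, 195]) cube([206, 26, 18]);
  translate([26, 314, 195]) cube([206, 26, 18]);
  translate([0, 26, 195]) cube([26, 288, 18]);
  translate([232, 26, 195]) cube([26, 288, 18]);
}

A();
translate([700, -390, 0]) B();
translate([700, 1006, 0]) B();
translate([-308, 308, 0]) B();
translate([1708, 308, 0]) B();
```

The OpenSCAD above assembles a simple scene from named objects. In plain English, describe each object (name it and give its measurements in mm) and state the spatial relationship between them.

A is a table: top 1658 mm (x) × 956 mm (y), 33 mm thick, upper face at z = 746 mm, on four round legs of 52 mm diameter, each leg's bounding box inset 43 mm from the nearest pair of top edges, running from z = 0 to the bottom of the top.

B is a simple wooden stool: a rectangular seat 258 mm (x) by 340 mm (y), 27 mm thick, top face at z = 384 mm, on four square legs, each 26×26 mm in cross-section. The legs rest on z = 0, each flush with a corner of the seat. Four stretchers, 26 mm wide and 18 mm tall, connect adjacent legs with their undersides at z = 195 mm, each running between the inner faces of the legs it joins and aligned with the legs' outer faces on the other axis.

Four stools sit around the table at the −y, +y, −x, +x sides.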